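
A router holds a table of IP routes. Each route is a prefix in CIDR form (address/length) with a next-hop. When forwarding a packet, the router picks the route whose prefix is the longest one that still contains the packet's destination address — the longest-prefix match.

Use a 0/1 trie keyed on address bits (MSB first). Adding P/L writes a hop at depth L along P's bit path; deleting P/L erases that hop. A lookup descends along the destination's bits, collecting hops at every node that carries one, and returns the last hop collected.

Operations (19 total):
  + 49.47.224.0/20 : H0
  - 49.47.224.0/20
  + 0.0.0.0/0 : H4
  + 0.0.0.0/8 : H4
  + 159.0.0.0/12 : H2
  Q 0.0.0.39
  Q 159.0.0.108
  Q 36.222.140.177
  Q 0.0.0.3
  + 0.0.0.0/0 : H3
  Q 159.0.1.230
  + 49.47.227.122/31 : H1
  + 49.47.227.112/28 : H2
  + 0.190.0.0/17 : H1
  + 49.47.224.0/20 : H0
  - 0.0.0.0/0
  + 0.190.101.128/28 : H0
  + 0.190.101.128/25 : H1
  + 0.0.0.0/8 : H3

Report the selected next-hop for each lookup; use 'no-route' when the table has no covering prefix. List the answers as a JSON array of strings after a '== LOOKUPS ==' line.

Trace:
  add 49.47.224.0/20 -> H0 at depth 20
  - 49.47.224.0/20 clear@20
  add 0.0.0.0/0 -> H4 at depth 0
  add 0.0.0.0/8 -> H4 at depth 8
  add 159.0.0.0/12 -> H2 at depth 12
  ? 0.0.0.39  path d0:H4→d1:-→d2:-→d3:-→d4:-→d5:-→d6:-→d7:-→d8:H4  best=H4
  ? 159.0.0.108  path d0:H4→d1:-→d2:-→d3:-→d4:-→d5:-→d6:-→d7:-→d8:-→d9:-→d10:-→d11:-→d12:H2  best=H2
  ? 36.222.140.177  path d0:H4→d1:-→d2:-→d3:-  best=H4
  ? 0.0.0.3  path d0:H4→d1:-→d2:-→d3:-→d4:-→d5:-→d6:-→d7:-→d8:H4  best=H4
  add 0.0.0.0/0 -> H3 at depth 0
  ? 159.0.1.230  path d0:H3→d1:-→d2:-→d3:-→d4:-→d5:-→d6:-→d7:-→d8:-→d9:-→d10:-→d11:-→d12:H2  best=H2
  add 49.47.227.122/31 -> H1 at depth 31
  add 49.47.227.112/28 -> H2 at depth 28
  add 0.190.0.0/17 -> H1 at depth 17
  add 49.47.224.0/20 -> H0 at depth 20
  - 0.0.0.0/0 clear@0
  add 0.190.101.128/28 -> H0 at depth 28
  add 0.190.101.128/25 -> H1 at depth 25
  add 0.0.0.0/8 -> H3 at depth 8

== LOOKUPS ==
["H4","H2","H4","H4","H2"]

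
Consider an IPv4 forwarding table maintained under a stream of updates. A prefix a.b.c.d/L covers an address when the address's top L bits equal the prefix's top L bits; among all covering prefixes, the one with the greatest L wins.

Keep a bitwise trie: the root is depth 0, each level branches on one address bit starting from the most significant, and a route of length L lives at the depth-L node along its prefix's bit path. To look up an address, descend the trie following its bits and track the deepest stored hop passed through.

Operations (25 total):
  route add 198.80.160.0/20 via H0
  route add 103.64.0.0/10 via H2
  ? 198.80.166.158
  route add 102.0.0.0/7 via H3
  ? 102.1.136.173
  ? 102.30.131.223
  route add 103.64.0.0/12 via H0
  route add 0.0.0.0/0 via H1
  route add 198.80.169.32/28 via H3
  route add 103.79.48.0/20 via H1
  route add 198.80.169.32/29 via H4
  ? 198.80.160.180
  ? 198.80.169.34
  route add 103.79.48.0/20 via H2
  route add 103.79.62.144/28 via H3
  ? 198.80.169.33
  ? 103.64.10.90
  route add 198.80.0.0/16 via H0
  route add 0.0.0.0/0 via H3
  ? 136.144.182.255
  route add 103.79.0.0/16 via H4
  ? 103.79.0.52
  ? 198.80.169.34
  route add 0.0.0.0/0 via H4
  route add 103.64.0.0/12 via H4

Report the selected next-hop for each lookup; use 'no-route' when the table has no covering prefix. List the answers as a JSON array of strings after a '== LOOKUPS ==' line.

Apply in order:
  add 198.80.160.0/20 -> H0 at depth 20
  add 103.64.0.0/10 -> H2 at depth 10
  Q 198.80.166.158: descend 11000110010100001010 ; hops seen [H0] ; pick H0
  add 102.0.0.0/7 -> H3 at depth 7
  Q 102.1.136.173: descend 0110011 ; hops seen [H3] ; pick H3
  Q 102.30.131.223: descend 0110011 ; hops seen [H3] ; pick H3
  add 103.64.0.0/12 -> H0 at depth 12
  add 0.0.0.0/0 -> H1 at depth 0
  add 198.80.169.32/28 -> H3 at depth 28
  add 103.79.48.0/20 -> H1 at depth 20
  add 198.80.169.32/29 -> H4 at depth 29
  Q 198.80.160.180: descend 11000110010100001010 ; hops seen [H1,H0] ; pick H0
  Q 198.80.169.34: descend 11000110010100001010100100100 ; hops seen [H1,H0,H3,H4] ; pick H4
  add 103.79.48.0/20 -> H2 at depth 20
  add 103.79.62.144/28 -> H3 at depth 28
  Q 198.80.169.33: descend 11000110010100001010100100100 ; hops seen [H1,H0,H3,H4] ; pick H4
  Q 103.64.10.90: descend 011001110100 ; hops seen [H1,H3,H2,H0] ; pick H0
  add 198.80.0.0/16 -> H0 at depth 16
  add 0.0.0.0/0 -> H3 at depth 0
  Q 136.144.182.255: descend 1 ; hops seen [H3] ; pick H3
  add 103.79.0.0/16 -> H4 at depth 16
  Q 103.79.0.52: descend 011001110100111100 ; hops seen [H3,H3,H2,H0,H4] ; pick H4
  Q 198.80.169.34: descend 11000110010100001010100100100 ; hops seen [H3,H0,H0,H3,H4] ; pick H4
  add 0.0.0.0/0 -> H4 at depth 0
  add 103.64.0.0/12 -> H4 at depth 12

== LOOKUPS ==
["H0","H3","H3","H0","H4","H4","H0","H3","H4","H4"]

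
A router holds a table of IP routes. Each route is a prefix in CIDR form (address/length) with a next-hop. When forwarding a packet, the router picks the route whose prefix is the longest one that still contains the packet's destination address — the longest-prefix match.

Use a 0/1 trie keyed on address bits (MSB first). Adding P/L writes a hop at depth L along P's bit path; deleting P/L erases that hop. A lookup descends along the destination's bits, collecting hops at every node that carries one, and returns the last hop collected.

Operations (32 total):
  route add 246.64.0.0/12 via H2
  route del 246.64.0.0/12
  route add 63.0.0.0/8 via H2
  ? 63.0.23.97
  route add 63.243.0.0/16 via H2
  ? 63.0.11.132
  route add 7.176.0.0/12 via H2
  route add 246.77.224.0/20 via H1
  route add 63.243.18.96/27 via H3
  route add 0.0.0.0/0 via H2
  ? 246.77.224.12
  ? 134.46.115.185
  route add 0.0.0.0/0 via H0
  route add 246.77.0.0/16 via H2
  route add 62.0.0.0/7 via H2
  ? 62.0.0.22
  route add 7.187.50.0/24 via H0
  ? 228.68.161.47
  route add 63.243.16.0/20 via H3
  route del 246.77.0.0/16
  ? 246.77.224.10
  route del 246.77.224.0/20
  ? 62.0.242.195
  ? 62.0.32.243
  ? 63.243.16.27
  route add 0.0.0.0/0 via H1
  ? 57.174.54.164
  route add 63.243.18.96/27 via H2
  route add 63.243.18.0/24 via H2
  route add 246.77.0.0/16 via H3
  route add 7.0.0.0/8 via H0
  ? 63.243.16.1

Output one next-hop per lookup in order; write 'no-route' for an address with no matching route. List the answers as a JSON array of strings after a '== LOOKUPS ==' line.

Process each operation:
  add 246.64.0.0/12 -> H2 at depth 12
  del 246.64.0.0/12 (clear depth 12)
  add 63.0.0.0/8 -> H2 at depth 8
  Q 63.0.23.97: descend 00111111 ; hops seen [H2] ; pick H2
  add 63.243.0.0/16 -> H2 at depth 16
  Q 63.0.11.132: descend 00111111 ; hops seen [H2] ; pick H2
  add 7.176.0.0/12 -> H2 at depth 12
  add 246.77.224.0/20 -> H1 at depth 20
  add 63.243.18.96/27 -> H3 at depth 27
  add 0.0.0.0/0 -> H2 at depth 0
  Q 246.77.224.12: descend 11110110010011011110 ; hops seen [H2,H1] ; pick H1
  Q 134.46.115.185: descend 1 ; hops seen [H2] ; pick H2
  add 0.0.0.0/0 -> H0 at depth 0
  add 246.77.0.0/16 -> H2 at depth 16
  add 62.0.0.0/7 -> H2 at depth 7
  Q 62.0.0.22: descend 0011111 ; hops seen [H0,H2] ; pick H2
  add 7.187.50.0/24 -> H0 at depth 24
  Q 228.68.161.47: descend 111 ; hops seen [H0] ; pick H0
  add 63.243.16.0/20 -> H3 at depth 20
  del 246.77.0.0/16 (clear depth 16)
  Q 246.77.224.10: descend 11110110010011011110 ; hops seen [H0,H1] ; pick H1
  del 246.77.224.0/20 (clear depth 20)
  Q 62.0.242.195: descend 0011111 ; hops seen [H0,H2] ; pick H2
  Q 62.0.32.243: descend 0011111 ; hops seen [H0,H2] ; pick H2
  Q 63.243.16.27: descend 0011111111110011000100 ; hops seen [H0,H2,H2,H2,H3] ; pick H3
  add 0.0.0.0/0 -> H1 at depth 0
  Q 57.174.54.164: descend 00111 ; hops seen [H1] ; pick H1
  add 63.243.18.96/27 -> H2 at depth 27
  add 63.243.18.0/24 -> H2 at depth 24
  add 246.77.0.0/16 -> H3 at depth 16
  add 7.0.0.0/8 -> H0 at depth 8
  Q 63.243.16.1: descend 0011111111110011000100 ; hops seen [H1,H2,H2,H2,H3] ; pick H3

== LOOKUPS ==
["H2","H2","H1","H2","H2","H0","H1","H2","H2","H3","H1","H3"]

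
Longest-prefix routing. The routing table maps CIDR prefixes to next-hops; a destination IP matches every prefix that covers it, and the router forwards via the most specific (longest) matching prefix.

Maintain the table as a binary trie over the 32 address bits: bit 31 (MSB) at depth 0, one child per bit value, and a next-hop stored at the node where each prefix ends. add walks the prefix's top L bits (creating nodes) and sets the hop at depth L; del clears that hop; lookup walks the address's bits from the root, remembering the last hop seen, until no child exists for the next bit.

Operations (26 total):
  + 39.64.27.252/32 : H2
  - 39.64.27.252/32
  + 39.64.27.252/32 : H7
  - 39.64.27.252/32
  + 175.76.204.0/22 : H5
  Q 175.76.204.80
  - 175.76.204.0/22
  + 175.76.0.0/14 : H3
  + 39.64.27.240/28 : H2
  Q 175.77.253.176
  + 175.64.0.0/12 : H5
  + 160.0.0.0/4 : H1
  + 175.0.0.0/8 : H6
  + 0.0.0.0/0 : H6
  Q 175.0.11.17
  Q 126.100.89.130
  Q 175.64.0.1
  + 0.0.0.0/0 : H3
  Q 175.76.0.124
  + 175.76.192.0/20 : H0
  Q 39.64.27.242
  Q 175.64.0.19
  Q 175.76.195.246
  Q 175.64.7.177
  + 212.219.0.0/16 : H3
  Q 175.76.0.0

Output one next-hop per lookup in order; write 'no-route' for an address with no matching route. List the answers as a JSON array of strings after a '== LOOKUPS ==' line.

Process each operation:
  add 39.64.27.252/32 -> H2 at depth 32
  - 39.64.27.252/32 clear@32
  add 39.64.27.252/32 -> H7 at depth 32
  - 39.64.27.252/32 clear@32
  add 175.76.204.0/22 -> H5 at depth 22
  Q 175.76.204.80: descend 1010111101001100110011 ; hops seen [H5] ; pick H5
  - 175.76.204.0/22 clear@22
  add 175.76.0.0/14 -> H3 at depth 14
  add 39.64.27.240/28 -> H2 at depth 28
  Q 175.77.253.176: descend 101011110100110 ; hops seen [H3] ; pick H3
  add 175.64.0.0/12 -> H5 at depth 12
  add 160.0.0.0/4 -> H1 at depth 4
  add 175.0.0.0/8 -> H6 at depth 8
  add 0.0.0.0/0 -> H6 at depth 0
  Q 175.0.11.17: descend 101011110 ; hops seen [H6,H1,H6] ; pick H6
  Q 126.100.89.130: descend 0 ; hops seen [H6] ; pick H6
  Q 175.64.0.1: descend 101011110100 ; hops seen [H6,H1,H6,H5] ; pick H5
  add 0.0.0.0/0 -> H3 at depth 0
  Q 175.76.0.124: descend 1010111101001100 ; hops seen [H3,H1,H6,H5,H3] ; pick H3
  add 175.76.192.0/20 -> H0 at depth 20
  Q 39.64.27.242: descend 0010011101000000000110111111 ; hops seen [H3,H2] ; pick H2
  Q 175.64.0.19: descend 101011110100 ; hops seen [H3,H1,H6,H5] ; pick H5
  Q 175.76.195.246: descend 10101111010011001100 ; hops seen [H3,H1,H6,H5,H3,H0] ; pick H0
  Q 175.64.7.177: descend 101011110100 ; hops seen [H3,H1,H6,H5] ; pick H5
  add 212.219.0.0/16 -> H3 at depth 16
  Q 175.76.0.0: descend 1010111101001100 ; hops seen [H3,H1,H6,H5,H3] ; pick H3

== LOOKUPS ==
["H5","H3","H6","H6","H5","H3","H2","H5","H0","H5","H3"]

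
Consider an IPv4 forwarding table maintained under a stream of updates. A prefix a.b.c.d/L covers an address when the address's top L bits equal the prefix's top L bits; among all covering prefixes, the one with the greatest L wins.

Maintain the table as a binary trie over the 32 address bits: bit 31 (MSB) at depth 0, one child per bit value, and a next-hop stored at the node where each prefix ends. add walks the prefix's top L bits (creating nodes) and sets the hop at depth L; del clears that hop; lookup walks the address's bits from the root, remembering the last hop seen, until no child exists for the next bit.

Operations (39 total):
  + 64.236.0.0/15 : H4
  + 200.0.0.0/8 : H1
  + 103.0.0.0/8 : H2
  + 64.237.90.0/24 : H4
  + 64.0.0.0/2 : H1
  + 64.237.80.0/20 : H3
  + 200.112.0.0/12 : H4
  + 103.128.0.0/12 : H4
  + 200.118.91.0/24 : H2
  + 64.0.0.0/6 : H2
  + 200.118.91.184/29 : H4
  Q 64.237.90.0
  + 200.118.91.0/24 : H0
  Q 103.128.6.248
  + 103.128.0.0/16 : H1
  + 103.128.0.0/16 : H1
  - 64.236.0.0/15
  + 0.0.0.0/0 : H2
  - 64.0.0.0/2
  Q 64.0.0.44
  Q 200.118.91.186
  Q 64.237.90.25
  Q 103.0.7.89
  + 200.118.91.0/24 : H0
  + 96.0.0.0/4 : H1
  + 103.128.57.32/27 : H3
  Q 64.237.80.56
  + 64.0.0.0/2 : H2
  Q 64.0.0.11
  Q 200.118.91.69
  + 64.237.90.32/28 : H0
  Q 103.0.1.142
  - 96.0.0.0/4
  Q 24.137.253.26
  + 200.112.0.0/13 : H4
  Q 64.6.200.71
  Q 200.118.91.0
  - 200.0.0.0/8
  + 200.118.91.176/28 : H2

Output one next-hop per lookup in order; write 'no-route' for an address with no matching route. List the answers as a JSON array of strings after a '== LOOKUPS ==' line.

Process each operation:
  + 64.236.0.0/15 (H4) depth=15
  + 200.0.0.0/8 (H1) depth=8
  + 103.0.0.0/8 (H2) depth=8
  + 64.237.90.0/24 (H4) depth=24
  + 64.0.0.0/2 (H1) depth=2
  + 64.237.80.0/20 (H3) depth=20
  + 200.112.0.0/12 (H4) depth=12
  + 103.128.0.0/12 (H4) depth=12
  + 200.118.91.0/24 (H2) depth=24
  + 64.0.0.0/6 (H2) depth=6
  + 200.118.91.184/29 (H4) depth=29
  lookup 64.237.90.0: bits 010000001110110101011010 walk d0:-→d1:-→d2:H1→d3:-→d4:-→d5:-→d6:H2→d7:-→d8:-→d9:-→d10:-→d11:-→d12:-→d13:-→d14:-→d15:H4→d16:-→d17:-→d18:-→d19:-→d20:H3→d21:-→d22:-→d23:-→d24:H4 -> H4
  + 200.118.91.0/24 (H0) depth=24
  lookup 103.128.6.248: bits 011001111000 walk d0:-→d1:-→d2:H1→d3:-→d4:-→d5:-→d6:-→d7:-→d8:H2→d9:-→d10:-→d11:-→d12:H4 -> H4
  + 103.128.0.0/16 (H1) depth=16
  + 103.128.0.0/16 (H1) depth=16
  - 64.236.0.0/15 clear@15
  + 0.0.0.0/0 (H2) depth=0
  - 64.0.0.0/2 clear@2
  lookup 64.0.0.44: bits 01000000 walk d0:H2→d1:-→d2:-→d3:-→d4:-→d5:-→d6:H2→d7:-→d8:- -> H2
  lookup 200.118.91.186: bits 11001000011101100101101110111 walk d0:H2→d1:-→d2:-→d3:-→d4:-→d5:-→d6:-→d7:-→d8:H1→d9:-→d10:-→d11:-→d12:H4→d13:-→d14:-→d15:-→d16:-→d17:-→d18:-→d19:-→d20:-→d21:-→d22:-→d23:-→d24:H0→d25:-→d26:-→d27:-→d28:-→d29:H4 -> H4
  lookup 64.237.90.25: bits 010000001110110101011010 walk d0:H2→d1:-→d2:-→d3:-→d4:-→d5:-→d6:H2→d7:-→d8:-→d9:-→d10:-→d11:-→d12:-→d13:-→d14:-→d15:-→d16:-→d17:-→d18:-→d19:-→d20:H3→d21:-→d22:-→d23:-→d24:H4 -> H4
  lookup 103.0.7.89: bits 01100111 walk d0:H2→d1:-→d2:-→d3:-→d4:-→d5:-→d6:-→d7:-→d8:H2 -> H2
  + 200.118.91.0/24 (H0) depth=24
  + 96.0.0.0/4 (H1) depth=4
  + 103.128.57.32/27 (H3) depth=27
  lookup 64.237.80.56: bits 01000000111011010101 walk d0:H2→d1:-→d2:-→d3:-→d4:-→d5:-→d6:H2→d7:-→d8:-→d9:-→d10:-→d11:-→d12:-→d13:-→d14:-→d15:-→d16:-→d17:-→d18:-→d19:-→d20:H3 -> H3
  + 64.0.0.0/2 (H2) depth=2
  lookup 64.0.0.11: bits 01000000 walk d0:H2→d1:-→d2:H2→d3:-→d4:-→d5:-→d6:H2→d7:-→d8:- -> H2
  lookup 200.118.91.69: bits 110010000111011001011011 walk d0:H2→d1:-→d2:-→d3:-→d4:-→d5:-→d6:-→d7:-→d8:H1→d9:-→d10:-→d11:-→d12:H4→d13:-→d14:-→d15:-→d16:-→d17:-→d18:-→d19:-→d20:-→d21:-→d22:-→d23:-→d24:H0 -> H0
  + 64.237.90.32/28 (H0) depth=28
  lookup 103.0.1.142: bits 01100111 walk d0:H2→d1:-→d2:H2→d3:-→d4:H1→d5:-→d6:-→d7:-→d8:H2 -> H2
  - 96.0.0.0/4 clear@4
  lookup 24.137.253.26: bits 0 walk d0:H2→d1:- -> H2
  + 200.112.0.0/13 (H4) depth=13
  lookup 64.6.200.71: bits 01000000 walk d0:H2→d1:-→d2:H2→d3:-→d4:-→d5:-→d6:H2→d7:-→d8:- -> H2
  lookup 200.118.91.0: bits 110010000111011001011011 walk d0:H2→d1:-→d2:-→d3:-→d4:-→d5:-→d6:-→d7:-→d8:H1→d9:-→d10:-→d11:-→d12:H4→d13:H4→d14:-→d15:-→d16:-→d17:-→d18:-→d19:-→d20:-→d21:-→d22:-→d23:-→d24:H0 -> H0
  - 200.0.0.0/8 clear@8
  + 200.118.91.176/28 (H2) depth=28

== LOOKUPS ==
["H4","H4","H2","H4","H4","H2","H3","H2","H0","H2","H2","H2","H0"]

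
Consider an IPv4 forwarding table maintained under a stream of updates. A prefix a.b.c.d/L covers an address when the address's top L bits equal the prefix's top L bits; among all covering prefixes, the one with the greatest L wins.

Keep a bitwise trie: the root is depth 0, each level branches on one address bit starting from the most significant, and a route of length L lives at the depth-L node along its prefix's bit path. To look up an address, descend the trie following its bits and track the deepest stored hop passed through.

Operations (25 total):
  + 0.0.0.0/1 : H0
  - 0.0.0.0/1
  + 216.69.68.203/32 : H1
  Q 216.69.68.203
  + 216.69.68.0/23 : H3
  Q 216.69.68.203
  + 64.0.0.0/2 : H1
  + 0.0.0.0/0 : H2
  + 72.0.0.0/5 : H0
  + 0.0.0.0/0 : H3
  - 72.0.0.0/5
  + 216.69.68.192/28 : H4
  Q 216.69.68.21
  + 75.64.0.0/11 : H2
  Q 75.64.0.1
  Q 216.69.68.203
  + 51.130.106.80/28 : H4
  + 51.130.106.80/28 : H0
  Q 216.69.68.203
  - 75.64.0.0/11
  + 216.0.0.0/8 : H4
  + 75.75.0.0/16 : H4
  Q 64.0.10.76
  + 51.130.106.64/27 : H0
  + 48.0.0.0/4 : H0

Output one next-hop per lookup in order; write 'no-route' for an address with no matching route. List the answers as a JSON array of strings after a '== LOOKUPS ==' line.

Apply in order:
  + 0.0.0.0/1 (H0) depth=1
  del 0.0.0.0/1 (clear depth 1)
  + 216.69.68.203/32 (H1) depth=32
  lookup 216.69.68.203: bits 11011000010001010100010011001011 walk d0:-→d1:-→d2:-→d3:-→d4:-→d5:-→d6:-→d7:-→d8:-→d9:-→d10:-→d11:-→d12:-→d13:-→d14:-→d15:-→d16:-→d17:-→d18:-→d19:-→d20:-→d21:-→d22:-→d23:-→d24:-→d25:-→d26:-→d27:-→d28:-→d29:-→d30:-→d31:-→d32:H1 -> H1
  + 216.69.68.0/23 (H3) depth=23
  lookup 216.69.68.203: bits 11011000010001010100010011001011 walk d0:-→d1:-→d2:-→d3:-→d4:-→d5:-→d6:-→d7:-→d8:-→d9:-→d10:-→d11:-→d12:-→d13:-→d14:-→d15:-→d16:-→d17:-→d18:-→d19:-→d20:-→d21:-→d22:-→d23:H3→d24:-→d25:-→d26:-→d27:-→d28:-→d29:-→d30:-→d31:-→d32:H1 -> H1
  + 64.0.0.0/2 (H1) depth=2
  + 0.0.0.0/0 (H2) depth=0
  + 72.0.0.0/5 (H0) depth=5
  + 0.0.0.0/0 (H3) depth=0
  del 72.0.0.0/5 (clear depth 5)
  + 216.69.68.192/28 (H4) depth=28
  lookup 216.69.68.21: bits 110110000100010101000100 walk d0:H3→d1:-→d2:-→d3:-→d4:-→d5:-→d6:-→d7:-→d8:-→d9:-→d10:-→d11:-→d12:-→d13:-→d14:-→d15:-→d16:-→d17:-→d18:-→d19:-→d20:-→d21:-→d22:-→d23:H3→d24:- -> H3
  + 75.64.0.0/11 (H2) depth=11
  lookup 75.64.0.1: bits 01001011010 walk d0:H3→d1:-→d2:H1→d3:-→d4:-→d5:-→d6:-→d7:-→d8:-→d9:-→d10:-→d11:H2 -> H2
  lookup 216.69.68.203: bits 11011000010001010100010011001011 walk d0:H3→d1:-→d2:-→d3:-→d4:-→d5:-→d6:-→d7:-→d8:-→d9:-→d10:-→d11:-→d12:-→d13:-→d14:-→d15:-→d16:-→d17:-→d18:-→d19:-→d20:-→d21:-→d22:-→d23:H3→d24:-→d25:-→d26:-→d27:-→d28:H4→d29:-→d30:-→d31:-→d32:H1 -> H1
  + 51.130.106.80/28 (H4) depth=28
  + 51.130.106.80/28 (H0) depth=28
  lookup 216.69.68.203: bits 11011000010001010100010011001011 walk d0:H3→d1:-→d2:-→d3:-→d4:-→d5:-→d6:-→d7:-→d8:-→d9:-→d10:-→d11:-→d12:-→d13:-→d14:-→d15:-→d16:-→d17:-→d18:-→d19:-→d20:-→d21:-→d22:-→d23:H3→d24:-→d25:-→d26:-→d27:-→d28:H4→d29:-→d30:-→d31:-→d32:H1 -> H1
  del 75.64.0.0/11 (clear depth 11)
  + 216.0.0.0/8 (H4) depth=8
  + 75.75.0.0/16 (H4) depth=16
  lookup 64.0.10.76: bits 0100 walk d0:H3→d1:-→d2:H1→d3:-→d4:- -> H1
  + 51.130.106.64/27 (H0) depth=27
  + 48.0.0.0/4 (H0) depth=4

== LOOKUPS ==
["H1","H1","H3","H2","H1","H1","H1"]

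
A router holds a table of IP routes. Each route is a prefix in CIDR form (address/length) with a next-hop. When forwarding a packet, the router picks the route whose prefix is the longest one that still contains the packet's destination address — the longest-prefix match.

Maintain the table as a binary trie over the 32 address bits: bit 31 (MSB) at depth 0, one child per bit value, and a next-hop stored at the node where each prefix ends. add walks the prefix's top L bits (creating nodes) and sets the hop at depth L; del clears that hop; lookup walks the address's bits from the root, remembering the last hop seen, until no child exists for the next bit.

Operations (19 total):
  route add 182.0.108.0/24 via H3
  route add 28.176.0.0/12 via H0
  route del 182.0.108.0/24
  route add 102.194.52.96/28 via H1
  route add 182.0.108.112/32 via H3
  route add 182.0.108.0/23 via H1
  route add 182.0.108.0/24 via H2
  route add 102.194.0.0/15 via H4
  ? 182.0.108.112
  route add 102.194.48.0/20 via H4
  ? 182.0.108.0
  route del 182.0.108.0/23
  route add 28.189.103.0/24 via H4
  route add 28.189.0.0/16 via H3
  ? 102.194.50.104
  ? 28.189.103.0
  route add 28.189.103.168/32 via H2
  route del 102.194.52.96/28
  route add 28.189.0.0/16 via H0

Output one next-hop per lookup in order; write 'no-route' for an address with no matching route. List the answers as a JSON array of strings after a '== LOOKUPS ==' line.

Trace:
  add 182.0.108.0/24 -> H3 at depth 24
  add 28.176.0.0/12 -> H0 at depth 12
  del 182.0.108.0/24 (clear depth 24)
  add 102.194.52.96/28 -> H1 at depth 28
  add 182.0.108.112/32 -> H3 at depth 32
  add 182.0.108.0/23 -> H1 at depth 23
  add 182.0.108.0/24 -> H2 at depth 24
  add 102.194.0.0/15 -> H4 at depth 15
  Q 182.0.108.112: descend 10110110000000000110110001110000 ; hops seen [H1,H2,H3] ; pick H3
  add 102.194.48.0/20 -> H4 at depth 20
  Q 182.0.108.0: descend 1011011000000000011011000 ; hops seen [H1,H2] ; pick H2
  del 182.0.108.0/23 (clear depth 23)
  add 28.189.103.0/24 -> H4 at depth 24
  add 28.189.0.0/16 -> H3 at depth 16
  Q 102.194.50.104: descend 011001101100001000110 ; hops seen [H4,H4] ; pick H4
  Q 28.189.103.0: descend 000111001011110101100111 ; hops seen [H0,H3,H4] ; pick H4
  add 28.189.103.168/32 -> H2 at depth 32
  del 102.194.52.96/28 (clear depth 28)
  add 28.189.0.0/16 -> H0 at depth 16

== LOOKUPS ==
["H3","H2","H4","H4"]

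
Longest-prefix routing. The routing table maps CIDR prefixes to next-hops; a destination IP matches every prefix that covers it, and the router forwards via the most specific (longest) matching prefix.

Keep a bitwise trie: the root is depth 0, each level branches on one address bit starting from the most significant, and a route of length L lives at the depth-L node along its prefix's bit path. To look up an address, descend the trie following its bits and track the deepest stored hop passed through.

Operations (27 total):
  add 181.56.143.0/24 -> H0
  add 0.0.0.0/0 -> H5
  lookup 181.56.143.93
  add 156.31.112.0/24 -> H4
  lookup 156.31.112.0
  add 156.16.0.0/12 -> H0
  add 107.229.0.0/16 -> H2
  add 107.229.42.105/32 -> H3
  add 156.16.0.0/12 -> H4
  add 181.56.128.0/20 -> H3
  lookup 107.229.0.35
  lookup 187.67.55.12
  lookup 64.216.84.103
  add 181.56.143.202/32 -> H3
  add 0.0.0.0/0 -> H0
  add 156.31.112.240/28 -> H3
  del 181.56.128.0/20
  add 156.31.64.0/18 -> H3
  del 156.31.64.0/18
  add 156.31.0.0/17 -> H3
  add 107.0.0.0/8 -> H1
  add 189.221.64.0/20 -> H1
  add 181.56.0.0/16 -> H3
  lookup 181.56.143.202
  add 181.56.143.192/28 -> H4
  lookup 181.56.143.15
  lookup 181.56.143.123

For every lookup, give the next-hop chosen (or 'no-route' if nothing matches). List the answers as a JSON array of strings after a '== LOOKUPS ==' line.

Apply in order:
  + 181.56.143.0/24 (H0) depth=24
  + 0.0.0.0/0 (H5) depth=0
  lookup 181.56.143.93: bits 101101010011100010001111 walk d0:H5→d1:-→d2:-→d3:-→d4:-→d5:-→d6:-→d7:-→d8:-→d9:-→d10:-→d11:-→d12:-→d13:-→d14:-→d15:-→d16:-→d17:-→d18:-→d19:-→d20:-→d21:-→d22:-→d23:-→d24:H0 -> H0
  + 156.31.112.0/24 (H4) depth=24
  lookup 156.31.112.0: bits 100111000001111101110000 walk d0:H5→d1:-→d2:-→d3:-→d4:-→d5:-→d6:-→d7:-→d8:-→d9:-→d10:-→d11:-→d12:-→d13:-→d14:-→d15:-→d16:-→d17:-→d18:-→d19:-→d20:-→d21:-→d22:-→d23:-→d24:H4 -> H4
  + 156.16.0.0/12 (H0) depth=12
  + 107.229.0.0/16 (H2) depth=16
  + 107.229.42.105/32 (H3) depth=32
  + 156.16.0.0/12 (H4) depth=12
  + 181.56.128.0/20 (H3) depth=20
  lookup 107.229.0.35: bits 011010111110010100 walk d0:H5→d1:-→d2:-→d3:-→d4:-→d5:-→d6:-→d7:-→d8:-→d9:-→d10:-→d11:-→d12:-→d13:-→d14:-→d15:-→d16:H2→d17:-→d18:- -> H2
  lookup 187.67.55.12: bits 1011 walk d0:H5→d1:-→d2:-→d3:-→d4:- -> H5
  lookup 64.216.84.103: bits 01 walk d0:H5→d1:-→d2:- -> H5
  + 181.56.143.202/32 (H3) depth=32
  + 0.0.0.0/0 (H0) depth=0
  + 156.31.112.240/28 (H3) depth=28
  del 181.56.128.0/20 (clear depth 20)
  + 156.31.64.0/18 (H3) depth=18
  del 156.31.64.0/18 (clear depth 18)
  + 156.31.0.0/17 (H3) depth=17
  + 107.0.0.0/8 (H1) depth=8
  + 189.221.64.0/20 (H1) depth=20
  + 181.56.0.0/16 (H3) depth=16
  lookup 181.56.143.202: bits 10110101001110001000111111001010 walk d0:H0→d1:-→d2:-→d3:-→d4:-→d5:-→d6:-→d7:-→d8:-→d9:-→d10:-→d11:-→d12:-→d13:-→d14:-→d15:-→d16:H3→d17:-→d18:-→d19:-→d20:-→d21:-→d22:-→d23:-→d24:H0→d25:-→d26:-→d27:-→d28:-→d29:-→d30:-→d31:-→d32:H3 -> H3
  + 181.56.143.192/28 (H4) depth=28
  lookup 181.56.143.15: bits 101101010011100010001111 walk d0:H0→d1:-→d2:-→d3:-→d4:-→d5:-→d6:-→d7:-→d8:-→d9:-→d10:-→d11:-→d12:-→d13:-→d14:-→d15:-→d16:H3→d17:-→d18:-→d19:-→d20:-→d21:-→d22:-→d23:-→d24:H0 -> H0
  lookup 181.56.143.123: bits 101101010011100010001111 walk d0:H0→d1:-→d2:-→d3:-→d4:-→d5:-→d6:-→d7:-→d8:-→d9:-→d10:-→d11:-→d12:-→d13:-→d14:-→d15:-→d16:H3→d17:-→d18:-→d19:-→d20:-→d21:-→d22:-→d23:-→d24:H0 -> H0

== LOOKUPS ==
["H0","H4","H2","H5","H5","H3","H0","H0"]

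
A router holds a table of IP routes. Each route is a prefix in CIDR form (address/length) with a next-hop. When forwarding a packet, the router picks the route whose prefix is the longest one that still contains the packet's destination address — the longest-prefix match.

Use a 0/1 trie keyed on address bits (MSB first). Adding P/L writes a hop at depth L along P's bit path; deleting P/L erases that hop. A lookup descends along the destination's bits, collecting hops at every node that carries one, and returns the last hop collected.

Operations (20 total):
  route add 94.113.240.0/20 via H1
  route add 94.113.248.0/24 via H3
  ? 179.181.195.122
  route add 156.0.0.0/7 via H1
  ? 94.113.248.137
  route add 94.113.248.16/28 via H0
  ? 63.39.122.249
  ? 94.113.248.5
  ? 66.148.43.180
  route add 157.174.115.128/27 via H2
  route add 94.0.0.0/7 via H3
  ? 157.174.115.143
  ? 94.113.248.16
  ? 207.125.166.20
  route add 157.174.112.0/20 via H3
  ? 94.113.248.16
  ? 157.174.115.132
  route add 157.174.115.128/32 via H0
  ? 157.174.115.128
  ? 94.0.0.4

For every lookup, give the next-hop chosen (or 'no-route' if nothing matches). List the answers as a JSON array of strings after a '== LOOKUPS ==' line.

Trace:
  + 94.113.240.0/20 (H1) depth=20
  + 94.113.248.0/24 (H3) depth=24
  Q 179.181.195.122: descend ε ; hops seen [∅] ; pick no-route
  + 156.0.0.0/7 (H1) depth=7
  Q 94.113.248.137: descend 010111100111000111111000 ; hops seen [H1,H3] ; pick H3
  + 94.113.248.16/28 (H0) depth=28
  Q 63.39.122.249: descend 0 ; hops seen [∅] ; pick no-route
  Q 94.113.248.5: descend 010111100111000111111000000 ; hops seen [H1,H3] ; pick H3
  Q 66.148.43.180: descend 010 ; hops seen [∅] ; pick no-route
  + 157.174.115.128/27 (H2) depth=27
  + 94.0.0.0/7 (H3) depth=7
  Q 157.174.115.143: descend 100111011010111001110011100 ; hops seen [H1,H2] ; pick H2
  Q 94.113.248.16: descend 0101111001110001111110000001 ; hops seen [H3,H1,H3,H0] ; pick H0
  Q 207.125.166.20: descend 1 ; hops seen [∅] ; pick no-route
  + 157.174.112.0/20 (H3) depth=20
  Q 94.113.248.16: descend 0101111001110001111110000001 ; hops seen [H3,H1,H3,H0] ; pick H0
  Q 157.174.115.132: descend 100111011010111001110011100 ; hops seen [H1,H3,H2] ; pick H2
  + 157.174.115.128/32 (H0) depth=32
  Q 157.174.115.128: descend 10011101101011100111001110000000 ; hops seen [H1,H3,H2,H0] ; pick H0
  Q 94.0.0.4: descend 010111100 ; hops seen [H3] ; pick H3

== LOOKUPS ==
["no-route","H3","no-route","H3","no-route","H2","H0","no-route","H0","H2","H0","H3"]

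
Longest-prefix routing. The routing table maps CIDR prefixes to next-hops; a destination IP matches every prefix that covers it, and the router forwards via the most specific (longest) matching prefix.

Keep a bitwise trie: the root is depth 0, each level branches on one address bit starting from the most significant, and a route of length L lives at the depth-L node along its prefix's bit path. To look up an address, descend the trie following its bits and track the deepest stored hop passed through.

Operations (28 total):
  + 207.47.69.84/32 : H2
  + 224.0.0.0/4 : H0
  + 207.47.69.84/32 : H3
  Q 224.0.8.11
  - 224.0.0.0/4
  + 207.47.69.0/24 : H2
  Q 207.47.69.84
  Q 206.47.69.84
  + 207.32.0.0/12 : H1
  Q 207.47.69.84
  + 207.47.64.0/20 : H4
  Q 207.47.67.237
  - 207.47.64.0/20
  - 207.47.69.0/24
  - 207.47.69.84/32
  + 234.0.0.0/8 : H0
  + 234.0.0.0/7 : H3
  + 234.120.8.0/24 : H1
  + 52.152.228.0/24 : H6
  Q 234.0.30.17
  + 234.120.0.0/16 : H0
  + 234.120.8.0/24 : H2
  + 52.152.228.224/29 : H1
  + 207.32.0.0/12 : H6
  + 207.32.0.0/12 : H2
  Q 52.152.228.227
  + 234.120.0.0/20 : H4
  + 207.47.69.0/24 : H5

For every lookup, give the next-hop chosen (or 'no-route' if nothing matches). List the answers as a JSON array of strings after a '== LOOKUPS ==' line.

Apply in order:
  add 207.47.69.84/32 -> H2 at depth 32
  add 224.0.0.0/4 -> H0 at depth 4
  add 207.47.69.84/32 -> H3 at depth 32
  lookup 224.0.8.11: bits 1110 walk d0:-→d1:-→d2:-→d3:-→d4:H0 -> H0
  del 224.0.0.0/4 (clear depth 4)
  add 207.47.69.0/24 -> H2 at depth 24
  lookup 207.47.69.84: bits 11001111001011110100010101010100 walk d0:-→d1:-→d2:-→d3:-→d4:-→d5:-→d6:-→d7:-→d8:-→d9:-→d10:-→d11:-→d12:-→d13:-→d14:-→d15:-→d16:-→d17:-→d18:-→d19:-→d20:-→d21:-→d22:-→d23:-→d24:H2→d25:-→d26:-→d27:-→d28:-→d29:-→d30:-→d31:-→d32:H3 -> H3
  lookup 206.47.69.84: bits 1100111 walk d0:-→d1:-→d2:-→d3:-→d4:-→d5:-→d6:-→d7:- -> no-route
  add 207.32.0.0/12 -> H1 at depth 12
  lookup 207.47.69.84: bits 11001111001011110100010101010100 walk d0:-→d1:-→d2:-→d3:-→d4:-→d5:-→d6:-→d7:-→d8:-→d9:-→d10:-→d11:-→d12:H1→d13:-→d14:-→d15:-→d16:-→d17:-→d18:-→d19:-→d20:-→d21:-→d22:-→d23:-→d24:H2→d25:-→d26:-→d27:-→d28:-→d29:-→d30:-→d31:-→d32:H3 -> H3
  add 207.47.64.0/20 -> H4 at depth 20
  lookup 207.47.67.237: bits 110011110010111101000 walk d0:-→d1:-→d2:-→d3:-→d4:-→d5:-→d6:-→d7:-→d8:-→d9:-→d10:-→d11:-→d12:H1→d13:-→d14:-→d15:-→d16:-→d17:-→d18:-→d19:-→d20:H4→d21:- -> H4
  del 207.47.64.0/20 (clear depth 20)
  del 207.47.69.0/24 (clear depth 24)
  del 207.47.69.84/32 (clear depth 32)
  add 234.0.0.0/8 -> H0 at depth 8
  add 234.0.0.0/7 -> H3 at depth 7
  add 234.120.8.0/24 -> H1 at depth 24
  add 52.152.228.0/24 -> H6 at depth 24
  lookup 234.0.30.17: bits 111010100 walk d0:-→d1:-→d2:-→d3:-→d4:-→d5:-→d6:-→d7:H3→d8:H0→d9:- -> H0
  add 234.120.0.0/16 -> H0 at depth 16
  add 234.120.8.0/24 -> H2 at depth 24
  add 52.152.228.224/29 -> H1 at depth 29
  add 207.32.0.0/12 -> H6 at depth 12
  add 207.32.0.0/12 -> H2 at depth 12
  lookup 52.152.228.227: bits 00110100100110001110010011100 walk d0:-→d1:-→d2:-→d3:-→d4:-→d5:-→d6:-→d7:-→d8:-→d9:-→d10:-→d11:-→d12:-→d13:-→d14:-→d15:-→d16:-→d17:-→d18:-→d19:-→d20:-→d21:-→d22:-→d23:-→d24:H6→d25:-→d26:-→d27:-→d28:-→d29:H1 -> H1
  add 234.120.0.0/20 -> H4 at depth 20
  add 207.47.69.0/24 -> H5 at depth 24

== LOOKUPS ==
["H0","H3","no-route","H3","H4","H0","H1"]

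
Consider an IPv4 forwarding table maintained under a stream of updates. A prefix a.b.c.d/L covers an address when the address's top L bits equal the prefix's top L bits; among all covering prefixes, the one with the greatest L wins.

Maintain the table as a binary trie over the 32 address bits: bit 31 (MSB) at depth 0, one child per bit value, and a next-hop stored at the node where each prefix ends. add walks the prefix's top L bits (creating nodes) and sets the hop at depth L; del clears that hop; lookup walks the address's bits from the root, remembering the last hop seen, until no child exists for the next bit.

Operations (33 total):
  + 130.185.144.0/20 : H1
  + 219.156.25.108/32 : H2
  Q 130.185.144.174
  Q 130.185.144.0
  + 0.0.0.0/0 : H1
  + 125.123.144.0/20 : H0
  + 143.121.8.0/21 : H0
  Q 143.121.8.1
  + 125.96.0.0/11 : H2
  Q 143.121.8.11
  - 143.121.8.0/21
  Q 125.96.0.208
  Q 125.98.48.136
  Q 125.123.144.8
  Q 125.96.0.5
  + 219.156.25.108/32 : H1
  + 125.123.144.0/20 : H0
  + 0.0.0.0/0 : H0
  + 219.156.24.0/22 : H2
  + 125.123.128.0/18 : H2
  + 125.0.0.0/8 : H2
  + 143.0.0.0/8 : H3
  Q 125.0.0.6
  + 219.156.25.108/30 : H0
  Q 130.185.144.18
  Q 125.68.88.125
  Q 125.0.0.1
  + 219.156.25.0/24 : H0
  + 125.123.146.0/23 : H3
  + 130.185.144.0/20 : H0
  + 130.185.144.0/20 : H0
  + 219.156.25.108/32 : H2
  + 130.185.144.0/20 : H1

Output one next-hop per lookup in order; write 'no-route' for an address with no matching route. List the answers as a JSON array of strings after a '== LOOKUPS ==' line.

Apply in order:
  add 130.185.144.0/20 -> H1 at depth 20
  add 219.156.25.108/32 -> H2 at depth 32
  lookup 130.185.144.174: bits 10000010101110011001 walk d0:-→d1:-→d2:-→d3:-→d4:-→d5:-→d6:-→d7:-→d8:-→d9:-→d10:-→d11:-→d12:-→d13:-→d14:-→d15:-→d16:-→d17:-→d18:-→d19:-→d20:H1 -> H1
  lookup 130.185.144.0: bits 10000010101110011001 walk d0:-→d1:-→d2:-→d3:-→d4:-→d5:-→d6:-→d7:-→d8:-→d9:-→d10:-→d11:-→d12:-→d13:-→d14:-→d15:-→d16:-→d17:-→d18:-→d19:-→d20:H1 -> H1
  add 0.0.0.0/0 -> H1 at depth 0
  add 125.123.144.0/20 -> H0 at depth 20
  add 143.121.8.0/21 -> H0 at depth 21
  lookup 143.121.8.1: bits 100011110111100100001 walk d0:H1→d1:-→d2:-→d3:-→d4:-→d5:-→d6:-→d7:-→d8:-→d9:-→d10:-→d11:-→d12:-→d13:-→d14:-→d15:-→d16:-→d17:-→d18:-→d19:-→d20:-→d21:H0 -> H0
  add 125.96.0.0/11 -> H2 at depth 11
  lookup 143.121.8.11: bits 100011110111100100001 walk d0:H1→d1:-→d2:-→d3:-→d4:-→d5:-→d6:-→d7:-→d8:-→d9:-→d10:-→d11:-→d12:-→d13:-→d14:-→d15:-→d16:-→d17:-→d18:-→d19:-→d20:-→d21:H0 -> H0
  - 143.121.8.0/21 clear@21
  lookup 125.96.0.208: bits 01111101011 walk d0:H1→d1:-→d2:-→d3:-→d4:-→d5:-→d6:-→d7:-→d8:-→d9:-→d10:-→d11:H2 -> H2
  lookup 125.98.48.136: bits 01111101011 walk d0:H1→d1:-→d2:-→d3:-→d4:-→d5:-→d6:-→d7:-→d8:-→d9:-→d10:-→d11:H2 -> H2
  lookup 125.123.144.8: bits 01111101011110111001 walk d0:H1→d1:-→d2:-→d3:-→d4:-→d5:-→d6:-→d7:-→d8:-→d9:-→d10:-→d11:H2→d12:-→d13:-→d14:-→d15:-→d16:-→d17:-→d18:-→d19:-→d20:H0 -> H0
  lookup 125.96.0.5: bits 01111101011 walk d0:H1→d1:-→d2:-→d3:-→d4:-→d5:-→d6:-→d7:-→d8:-→d9:-→d10:-→d11:H2 -> H2
  add 219.156.25.108/32 -> H1 at depth 32
  add 125.123.144.0/20 -> H0 at depth 20
  add 0.0.0.0/0 -> H0 at depth 0
  add 219.156.24.0/22 -> H2 at depth 22
  add 125.123.128.0/18 -> H2 at depth 18
  add 125.0.0.0/8 -> H2 at depth 8
  add 143.0.0.0/8 -> H3 at depth 8
  lookup 125.0.0.6: bits 011111010 walk d0:H0→d1:-→d2:-→d3:-→d4:-→d5:-→d6:-→d7:-→d8:H2→d9:- -> H2
  add 219.156.25.108/30 -> H0 at depth 30
  lookup 130.185.144.18: bits 10000010101110011001 walk d0:H0→d1:-→d2:-→d3:-→d4:-→d5:-→d6:-→d7:-→d8:-→d9:-→d10:-→d11:-→d12:-→d13:-→d14:-→d15:-→d16:-→d17:-→d18:-→d19:-→d20:H1 -> H1
  lookup 125.68.88.125: bits 0111110101 walk d0:H0→d1:-→d2:-→d3:-→d4:-→d5:-→d6:-→d7:-→d8:H2→d9:-→d10:- -> H2
  lookup 125.0.0.1: bits 011111010 walk d0:H0→d1:-→d2:-→d3:-→d4:-→d5:-→d6:-→d7:-→d8:H2→d9:- -> H2
  add 219.156.25.0/24 -> H0 at depth 24
  add 125.123.146.0/23 -> H3 at depth 23
  add 130.185.144.0/20 -> H0 at depth 20
  add 130.185.144.0/20 -> H0 at depth 20
  add 219.156.25.108/32 -> H2 at depth 32
  add 130.185.144.0/20 -> H1 at depth 20

== LOOKUPS ==
["H1","H1","H0","H0","H2","H2","H0","H2","H2","H1","H2","H2"]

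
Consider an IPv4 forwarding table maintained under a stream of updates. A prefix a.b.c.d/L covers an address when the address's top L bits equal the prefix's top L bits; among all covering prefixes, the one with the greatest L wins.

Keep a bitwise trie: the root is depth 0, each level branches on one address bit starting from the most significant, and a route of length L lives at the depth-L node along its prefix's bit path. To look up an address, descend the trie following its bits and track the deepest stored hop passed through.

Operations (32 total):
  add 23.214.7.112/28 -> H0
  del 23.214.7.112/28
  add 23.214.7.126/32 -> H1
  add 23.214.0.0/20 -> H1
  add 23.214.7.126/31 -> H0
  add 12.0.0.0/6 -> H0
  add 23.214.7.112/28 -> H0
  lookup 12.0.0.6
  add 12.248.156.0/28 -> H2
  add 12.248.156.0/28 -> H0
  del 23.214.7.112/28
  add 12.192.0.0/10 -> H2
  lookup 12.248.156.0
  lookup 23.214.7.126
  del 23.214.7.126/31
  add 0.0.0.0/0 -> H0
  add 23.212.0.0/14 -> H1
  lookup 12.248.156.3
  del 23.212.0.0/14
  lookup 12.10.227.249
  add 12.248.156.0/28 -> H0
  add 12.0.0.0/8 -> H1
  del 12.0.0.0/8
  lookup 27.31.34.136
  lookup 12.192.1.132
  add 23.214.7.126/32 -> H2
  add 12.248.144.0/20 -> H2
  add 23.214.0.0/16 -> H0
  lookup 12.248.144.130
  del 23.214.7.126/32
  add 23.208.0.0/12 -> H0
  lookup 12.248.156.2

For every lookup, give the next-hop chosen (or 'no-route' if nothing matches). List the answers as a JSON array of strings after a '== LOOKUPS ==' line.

Apply in order:
  add 23.214.7.112/28 -> H0 at depth 28
  - 23.214.7.112/28 clear@28
  add 23.214.7.126/32 -> H1 at depth 32
  add 23.214.0.0/20 -> H1 at depth 20
  add 23.214.7.126/31 -> H0 at depth 31
  add 12.0.0.0/6 -> H0 at depth 6
  add 23.214.7.112/28 -> H0 at depth 28
  Q 12.0.0.6: descend 000011 ; hops seen [H0] ; pick H0
  add 12.248.156.0/28 -> H2 at depth 28
  add 12.248.156.0/28 -> H0 at depth 28
  - 23.214.7.112/28 clear@28
  add 12.192.0.0/10 -> H2 at depth 10
  Q 12.248.156.0: descend 0000110011111000100111000000 ; hops seen [H0,H2,H0] ; pick H0
  Q 23.214.7.126: descend 00010111110101100000011101111110 ; hops seen [H1,H0,H1] ; pick H1
  - 23.214.7.126/31 clear@31
  add 0.0.0.0/0 -> H0 at depth 0
  add 23.212.0.0/14 -> H1 at depth 14
  Q 12.248.156.3: descend 0000110011111000100111000000 ; hops seen [H0,H0,H2,H0] ; pick H0
  - 23.212.0.0/14 clear@14
  Q 12.10.227.249: descend 00001100 ; hops seen [H0,H0] ; pick H0
  add 12.248.156.0/28 -> H0 at depth 28
  add 12.0.0.0/8 -> H1 at depth 8
  - 12.0.0.0/8 clear@8
  Q 27.31.34.136: descend 0001 ; hops seen [H0] ; pick H0
  Q 12.192.1.132: descend 0000110011 ; hops seen [H0,H0,H2] ; pick H2
  add 23.214.7.126/32 -> H2 at depth 32
  add 12.248.144.0/20 -> H2 at depth 20
  add 23.214.0.0/16 -> H0 at depth 16
  Q 12.248.144.130: descend 00001100111110001001 ; hops seen [H0,H0,H2,H2] ; pick H2
  - 23.214.7.126/32 clear@32
  add 23.208.0.0/12 -> H0 at depth 12
  Q 12.248.156.2: descend 0000110011111000100111000000 ; hops seen [H0,H0,H2,H2,H0] ; pick H0

== LOOKUPS ==
["H0","H0","H1","H0","H0","H0","H2","H2","H0"]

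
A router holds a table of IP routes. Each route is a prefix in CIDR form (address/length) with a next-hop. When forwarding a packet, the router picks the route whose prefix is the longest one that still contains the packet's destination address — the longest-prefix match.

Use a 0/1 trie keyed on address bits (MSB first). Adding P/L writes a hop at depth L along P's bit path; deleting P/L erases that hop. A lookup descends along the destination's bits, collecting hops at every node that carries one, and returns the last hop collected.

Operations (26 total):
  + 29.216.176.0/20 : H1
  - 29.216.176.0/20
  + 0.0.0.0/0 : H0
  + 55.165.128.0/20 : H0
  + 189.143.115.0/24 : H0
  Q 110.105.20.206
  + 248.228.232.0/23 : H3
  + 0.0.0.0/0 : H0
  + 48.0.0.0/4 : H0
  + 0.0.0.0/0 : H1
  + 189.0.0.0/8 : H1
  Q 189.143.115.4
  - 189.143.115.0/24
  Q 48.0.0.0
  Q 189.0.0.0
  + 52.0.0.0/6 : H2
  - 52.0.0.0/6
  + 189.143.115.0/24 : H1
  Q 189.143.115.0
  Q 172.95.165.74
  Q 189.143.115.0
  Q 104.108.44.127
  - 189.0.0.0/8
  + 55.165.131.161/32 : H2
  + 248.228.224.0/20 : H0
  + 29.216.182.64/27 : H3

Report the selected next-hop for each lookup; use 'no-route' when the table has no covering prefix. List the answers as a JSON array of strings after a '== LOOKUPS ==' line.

Trace:
  + 29.216.176.0/20 (H1) depth=20
  - 29.216.176.0/20 clear@20
  + 0.0.0.0/0 (H0) depth=0
  + 55.165.128.0/20 (H0) depth=20
  + 189.143.115.0/24 (H0) depth=24
  Q 110.105.20.206: descend 0 ; hops seen [H0] ; pick H0
  + 248.228.232.0/23 (H3) depth=23
  + 0.0.0.0/0 (H0) depth=0
  + 48.0.0.0/4 (H0) depth=4
  + 0.0.0.0/0 (H1) depth=0
  + 189.0.0.0/8 (H1) depth=8
  Q 189.143.115.4: descend 101111011000111101110011 ; hops seen [H1,H1,H0] ; pick H0
  - 189.143.115.0/24 clear@24
  Q 48.0.0.0: descend 00110 ; hops seen [H1,H0] ; pick H0
  Q 189.0.0.0: descend 10111101 ; hops seen [H1,H1] ; pick H1
  + 52.0.0.0/6 (H2) depth=6
  - 52.0.0.0/6 clear@6
  + 189.143.115.0/24 (H1) depth=24
  Q 189.143.115.0: descend 101111011000111101110011 ; hops seen [H1,H1,H1] ; pick H1
  Q 172.95.165.74: descend 101 ; hops seen [H1] ; pick H1
  Q 189.143.115.0: descend 101111011000111101110011 ; hops seen [H1,H1,H1] ; pick H1
  Q 104.108.44.127: descend 0 ; hops seen [H1] ; pick H1
  - 189.0.0.0/8 clear@8
  + 55.165.131.161/32 (H2) depth=32
  + 248.228.224.0/20 (H0) depth=20
  + 29.216.182.64/27 (H3) depth=27

== LOOKUPS ==
["H0","H0","H0","H1","H1","H1","H1","H1"]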